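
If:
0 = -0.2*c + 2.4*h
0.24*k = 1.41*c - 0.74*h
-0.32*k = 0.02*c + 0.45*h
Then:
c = 0.00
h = 0.00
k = 0.00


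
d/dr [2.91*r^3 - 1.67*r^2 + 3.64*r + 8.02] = 8.73*r^2 - 3.34*r + 3.64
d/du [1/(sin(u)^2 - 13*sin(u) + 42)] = (13 - 2*sin(u))*cos(u)/(sin(u)^2 - 13*sin(u) + 42)^2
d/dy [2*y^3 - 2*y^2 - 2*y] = 6*y^2 - 4*y - 2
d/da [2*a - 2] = 2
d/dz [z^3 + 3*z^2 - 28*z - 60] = 3*z^2 + 6*z - 28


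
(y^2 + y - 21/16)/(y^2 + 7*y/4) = (y - 3/4)/y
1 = 1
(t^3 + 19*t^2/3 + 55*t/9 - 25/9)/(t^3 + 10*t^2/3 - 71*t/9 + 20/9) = (3*t + 5)/(3*t - 4)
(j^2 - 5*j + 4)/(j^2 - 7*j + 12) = (j - 1)/(j - 3)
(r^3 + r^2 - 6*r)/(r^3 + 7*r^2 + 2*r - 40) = r*(r + 3)/(r^2 + 9*r + 20)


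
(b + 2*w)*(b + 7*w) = b^2 + 9*b*w + 14*w^2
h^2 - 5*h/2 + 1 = (h - 2)*(h - 1/2)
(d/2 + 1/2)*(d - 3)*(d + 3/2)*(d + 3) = d^4/2 + 5*d^3/4 - 15*d^2/4 - 45*d/4 - 27/4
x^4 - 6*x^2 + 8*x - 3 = (x - 1)^3*(x + 3)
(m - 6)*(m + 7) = m^2 + m - 42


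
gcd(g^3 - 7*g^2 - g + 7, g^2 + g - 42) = 1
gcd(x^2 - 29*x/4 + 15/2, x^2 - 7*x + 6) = x - 6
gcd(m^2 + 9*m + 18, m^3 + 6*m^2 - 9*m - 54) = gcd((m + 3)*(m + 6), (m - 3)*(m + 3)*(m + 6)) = m^2 + 9*m + 18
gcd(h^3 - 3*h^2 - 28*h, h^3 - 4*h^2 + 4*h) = h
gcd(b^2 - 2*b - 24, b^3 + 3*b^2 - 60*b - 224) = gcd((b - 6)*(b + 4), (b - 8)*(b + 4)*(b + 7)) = b + 4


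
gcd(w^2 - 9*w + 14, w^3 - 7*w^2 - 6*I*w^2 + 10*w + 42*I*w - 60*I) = w - 2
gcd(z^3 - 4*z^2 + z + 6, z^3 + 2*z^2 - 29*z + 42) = z^2 - 5*z + 6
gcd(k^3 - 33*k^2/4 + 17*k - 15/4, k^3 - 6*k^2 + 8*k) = 1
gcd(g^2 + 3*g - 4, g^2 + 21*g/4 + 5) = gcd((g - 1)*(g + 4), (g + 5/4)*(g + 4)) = g + 4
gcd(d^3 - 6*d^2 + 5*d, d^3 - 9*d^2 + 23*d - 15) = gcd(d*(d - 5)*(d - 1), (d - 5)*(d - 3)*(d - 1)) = d^2 - 6*d + 5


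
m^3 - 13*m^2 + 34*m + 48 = (m - 8)*(m - 6)*(m + 1)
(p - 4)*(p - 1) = p^2 - 5*p + 4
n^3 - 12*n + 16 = (n - 2)^2*(n + 4)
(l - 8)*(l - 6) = l^2 - 14*l + 48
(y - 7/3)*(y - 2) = y^2 - 13*y/3 + 14/3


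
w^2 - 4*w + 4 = (w - 2)^2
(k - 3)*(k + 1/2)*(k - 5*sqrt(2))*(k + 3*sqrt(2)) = k^4 - 2*sqrt(2)*k^3 - 5*k^3/2 - 63*k^2/2 + 5*sqrt(2)*k^2 + 3*sqrt(2)*k + 75*k + 45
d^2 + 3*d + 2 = (d + 1)*(d + 2)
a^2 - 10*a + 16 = (a - 8)*(a - 2)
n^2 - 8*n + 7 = (n - 7)*(n - 1)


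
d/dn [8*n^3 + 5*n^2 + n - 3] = 24*n^2 + 10*n + 1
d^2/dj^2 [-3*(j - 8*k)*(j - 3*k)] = -6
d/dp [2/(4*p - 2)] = -2/(2*p - 1)^2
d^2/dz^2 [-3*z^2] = -6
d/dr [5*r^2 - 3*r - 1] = 10*r - 3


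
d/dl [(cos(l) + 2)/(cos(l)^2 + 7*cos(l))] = (sin(l) + 14*sin(l)/cos(l)^2 + 4*tan(l))/(cos(l) + 7)^2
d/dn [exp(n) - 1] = exp(n)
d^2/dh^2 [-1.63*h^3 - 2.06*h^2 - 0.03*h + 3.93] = -9.78*h - 4.12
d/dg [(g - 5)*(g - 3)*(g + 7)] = 3*g^2 - 2*g - 41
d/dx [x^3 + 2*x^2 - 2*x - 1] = 3*x^2 + 4*x - 2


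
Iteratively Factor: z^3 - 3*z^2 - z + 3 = (z - 1)*(z^2 - 2*z - 3) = (z - 1)*(z + 1)*(z - 3)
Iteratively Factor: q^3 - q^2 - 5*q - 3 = (q - 3)*(q^2 + 2*q + 1) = (q - 3)*(q + 1)*(q + 1)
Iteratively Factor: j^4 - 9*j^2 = (j)*(j^3 - 9*j) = j*(j + 3)*(j^2 - 3*j) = j*(j - 3)*(j + 3)*(j)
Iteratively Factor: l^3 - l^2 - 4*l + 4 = (l - 1)*(l^2 - 4) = (l - 1)*(l + 2)*(l - 2)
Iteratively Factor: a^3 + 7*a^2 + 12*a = (a + 4)*(a^2 + 3*a) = a*(a + 4)*(a + 3)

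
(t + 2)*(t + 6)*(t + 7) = t^3 + 15*t^2 + 68*t + 84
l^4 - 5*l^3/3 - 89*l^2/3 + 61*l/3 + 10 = (l - 6)*(l - 1)*(l + 1/3)*(l + 5)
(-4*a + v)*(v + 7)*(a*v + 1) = -4*a^2*v^2 - 28*a^2*v + a*v^3 + 7*a*v^2 - 4*a*v - 28*a + v^2 + 7*v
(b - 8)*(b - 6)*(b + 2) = b^3 - 12*b^2 + 20*b + 96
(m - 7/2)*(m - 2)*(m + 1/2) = m^3 - 5*m^2 + 17*m/4 + 7/2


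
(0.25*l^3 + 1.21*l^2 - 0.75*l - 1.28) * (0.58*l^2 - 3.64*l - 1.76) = 0.145*l^5 - 0.2082*l^4 - 5.2794*l^3 - 0.142*l^2 + 5.9792*l + 2.2528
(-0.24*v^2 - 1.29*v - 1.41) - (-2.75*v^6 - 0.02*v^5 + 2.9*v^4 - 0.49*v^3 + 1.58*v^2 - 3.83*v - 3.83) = 2.75*v^6 + 0.02*v^5 - 2.9*v^4 + 0.49*v^3 - 1.82*v^2 + 2.54*v + 2.42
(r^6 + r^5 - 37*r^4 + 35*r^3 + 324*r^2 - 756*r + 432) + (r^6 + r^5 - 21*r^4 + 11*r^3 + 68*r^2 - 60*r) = 2*r^6 + 2*r^5 - 58*r^4 + 46*r^3 + 392*r^2 - 816*r + 432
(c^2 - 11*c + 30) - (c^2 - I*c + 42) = -11*c + I*c - 12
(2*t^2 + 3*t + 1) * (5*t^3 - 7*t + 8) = 10*t^5 + 15*t^4 - 9*t^3 - 5*t^2 + 17*t + 8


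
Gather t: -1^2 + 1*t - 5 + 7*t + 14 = 8*t + 8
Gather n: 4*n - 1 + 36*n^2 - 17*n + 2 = 36*n^2 - 13*n + 1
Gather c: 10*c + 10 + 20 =10*c + 30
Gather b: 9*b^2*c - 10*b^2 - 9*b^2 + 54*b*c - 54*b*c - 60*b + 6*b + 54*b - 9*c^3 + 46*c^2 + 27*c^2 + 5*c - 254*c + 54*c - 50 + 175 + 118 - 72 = b^2*(9*c - 19) - 9*c^3 + 73*c^2 - 195*c + 171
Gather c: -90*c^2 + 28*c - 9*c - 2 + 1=-90*c^2 + 19*c - 1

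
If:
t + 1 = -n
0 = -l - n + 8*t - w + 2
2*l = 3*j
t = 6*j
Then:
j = 2*w/105 - 2/35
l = w/35 - 3/35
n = -4*w/35 - 23/35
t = 4*w/35 - 12/35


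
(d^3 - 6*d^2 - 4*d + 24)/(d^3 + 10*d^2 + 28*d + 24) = (d^2 - 8*d + 12)/(d^2 + 8*d + 12)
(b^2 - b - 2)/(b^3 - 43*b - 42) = (b - 2)/(b^2 - b - 42)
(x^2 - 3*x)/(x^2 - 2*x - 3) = x/(x + 1)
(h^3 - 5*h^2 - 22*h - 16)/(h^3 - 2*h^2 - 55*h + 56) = (h^2 + 3*h + 2)/(h^2 + 6*h - 7)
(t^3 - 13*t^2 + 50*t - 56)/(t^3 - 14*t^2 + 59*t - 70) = (t - 4)/(t - 5)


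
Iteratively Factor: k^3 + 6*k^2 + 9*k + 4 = (k + 4)*(k^2 + 2*k + 1) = (k + 1)*(k + 4)*(k + 1)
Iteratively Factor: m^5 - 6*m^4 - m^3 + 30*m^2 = (m)*(m^4 - 6*m^3 - m^2 + 30*m) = m^2*(m^3 - 6*m^2 - m + 30) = m^2*(m - 3)*(m^2 - 3*m - 10) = m^2*(m - 3)*(m + 2)*(m - 5)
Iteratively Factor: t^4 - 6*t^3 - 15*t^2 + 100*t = (t - 5)*(t^3 - t^2 - 20*t) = (t - 5)^2*(t^2 + 4*t) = (t - 5)^2*(t + 4)*(t)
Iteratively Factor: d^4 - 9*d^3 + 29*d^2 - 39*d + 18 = (d - 1)*(d^3 - 8*d^2 + 21*d - 18) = (d - 3)*(d - 1)*(d^2 - 5*d + 6) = (d - 3)*(d - 2)*(d - 1)*(d - 3)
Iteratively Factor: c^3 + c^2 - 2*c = (c - 1)*(c^2 + 2*c) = (c - 1)*(c + 2)*(c)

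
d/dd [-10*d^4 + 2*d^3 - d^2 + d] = -40*d^3 + 6*d^2 - 2*d + 1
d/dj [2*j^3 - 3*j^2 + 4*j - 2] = 6*j^2 - 6*j + 4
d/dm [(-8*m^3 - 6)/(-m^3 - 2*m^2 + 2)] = 2*m*(8*m^3 - 33*m - 12)/(m^6 + 4*m^5 + 4*m^4 - 4*m^3 - 8*m^2 + 4)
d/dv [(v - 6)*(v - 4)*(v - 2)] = 3*v^2 - 24*v + 44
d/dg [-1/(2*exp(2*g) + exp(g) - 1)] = (4*exp(g) + 1)*exp(g)/(2*exp(2*g) + exp(g) - 1)^2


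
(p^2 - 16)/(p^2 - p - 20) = (p - 4)/(p - 5)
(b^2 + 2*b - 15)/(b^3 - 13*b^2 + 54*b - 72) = (b + 5)/(b^2 - 10*b + 24)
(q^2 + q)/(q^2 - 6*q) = (q + 1)/(q - 6)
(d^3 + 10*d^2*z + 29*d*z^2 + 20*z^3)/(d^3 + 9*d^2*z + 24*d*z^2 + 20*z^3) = (d^2 + 5*d*z + 4*z^2)/(d^2 + 4*d*z + 4*z^2)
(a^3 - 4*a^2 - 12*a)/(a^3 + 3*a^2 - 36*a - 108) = a*(a + 2)/(a^2 + 9*a + 18)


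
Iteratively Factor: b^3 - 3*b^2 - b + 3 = (b - 3)*(b^2 - 1) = (b - 3)*(b - 1)*(b + 1)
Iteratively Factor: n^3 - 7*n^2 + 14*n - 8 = (n - 2)*(n^2 - 5*n + 4) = (n - 2)*(n - 1)*(n - 4)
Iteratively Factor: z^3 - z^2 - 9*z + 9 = (z - 1)*(z^2 - 9) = (z - 1)*(z + 3)*(z - 3)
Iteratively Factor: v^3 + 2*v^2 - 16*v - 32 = (v - 4)*(v^2 + 6*v + 8) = (v - 4)*(v + 2)*(v + 4)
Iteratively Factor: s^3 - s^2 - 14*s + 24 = (s - 3)*(s^2 + 2*s - 8) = (s - 3)*(s + 4)*(s - 2)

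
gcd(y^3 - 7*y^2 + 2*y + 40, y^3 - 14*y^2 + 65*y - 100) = y^2 - 9*y + 20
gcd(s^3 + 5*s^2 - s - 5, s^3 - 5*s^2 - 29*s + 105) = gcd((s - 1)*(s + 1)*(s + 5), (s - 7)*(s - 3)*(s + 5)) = s + 5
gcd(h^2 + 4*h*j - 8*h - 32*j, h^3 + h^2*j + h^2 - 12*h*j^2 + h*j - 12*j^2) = h + 4*j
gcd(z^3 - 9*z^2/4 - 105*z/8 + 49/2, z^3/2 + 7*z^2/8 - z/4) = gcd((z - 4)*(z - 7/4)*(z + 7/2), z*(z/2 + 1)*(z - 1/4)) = 1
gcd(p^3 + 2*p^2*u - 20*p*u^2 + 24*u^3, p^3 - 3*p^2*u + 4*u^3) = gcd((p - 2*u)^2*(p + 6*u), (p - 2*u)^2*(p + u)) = p^2 - 4*p*u + 4*u^2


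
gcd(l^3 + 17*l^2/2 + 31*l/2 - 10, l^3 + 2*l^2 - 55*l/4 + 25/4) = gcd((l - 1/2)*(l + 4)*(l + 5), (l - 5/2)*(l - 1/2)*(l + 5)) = l^2 + 9*l/2 - 5/2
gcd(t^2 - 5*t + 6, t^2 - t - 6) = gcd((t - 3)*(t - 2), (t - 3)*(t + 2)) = t - 3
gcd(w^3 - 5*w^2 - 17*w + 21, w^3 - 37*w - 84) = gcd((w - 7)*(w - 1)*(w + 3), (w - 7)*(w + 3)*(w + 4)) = w^2 - 4*w - 21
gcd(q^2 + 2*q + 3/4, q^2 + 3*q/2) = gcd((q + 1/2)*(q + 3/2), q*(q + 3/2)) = q + 3/2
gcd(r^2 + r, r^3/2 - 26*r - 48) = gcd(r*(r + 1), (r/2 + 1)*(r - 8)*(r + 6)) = 1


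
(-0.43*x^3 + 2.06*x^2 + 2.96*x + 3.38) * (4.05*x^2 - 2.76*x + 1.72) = -1.7415*x^5 + 9.5298*x^4 + 5.5628*x^3 + 9.0626*x^2 - 4.2376*x + 5.8136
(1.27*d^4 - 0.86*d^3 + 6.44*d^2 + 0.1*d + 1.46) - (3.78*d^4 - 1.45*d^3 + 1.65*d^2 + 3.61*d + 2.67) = -2.51*d^4 + 0.59*d^3 + 4.79*d^2 - 3.51*d - 1.21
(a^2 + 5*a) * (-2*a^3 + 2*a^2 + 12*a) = -2*a^5 - 8*a^4 + 22*a^3 + 60*a^2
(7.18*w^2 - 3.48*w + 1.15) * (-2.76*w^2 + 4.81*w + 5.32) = -19.8168*w^4 + 44.1406*w^3 + 18.2848*w^2 - 12.9821*w + 6.118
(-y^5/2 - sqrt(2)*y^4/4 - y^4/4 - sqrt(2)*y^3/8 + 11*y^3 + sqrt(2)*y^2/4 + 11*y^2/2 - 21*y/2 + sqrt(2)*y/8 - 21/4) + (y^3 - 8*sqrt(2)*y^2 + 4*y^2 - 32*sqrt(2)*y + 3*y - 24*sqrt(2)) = -y^5/2 - sqrt(2)*y^4/4 - y^4/4 - sqrt(2)*y^3/8 + 12*y^3 - 31*sqrt(2)*y^2/4 + 19*y^2/2 - 255*sqrt(2)*y/8 - 15*y/2 - 24*sqrt(2) - 21/4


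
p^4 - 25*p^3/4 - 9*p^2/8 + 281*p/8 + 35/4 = (p - 5)*(p - 7/2)*(p + 1/4)*(p + 2)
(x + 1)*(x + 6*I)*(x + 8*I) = x^3 + x^2 + 14*I*x^2 - 48*x + 14*I*x - 48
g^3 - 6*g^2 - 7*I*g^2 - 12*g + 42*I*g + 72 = (g - 6)*(g - 4*I)*(g - 3*I)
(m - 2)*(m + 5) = m^2 + 3*m - 10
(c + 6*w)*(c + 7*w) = c^2 + 13*c*w + 42*w^2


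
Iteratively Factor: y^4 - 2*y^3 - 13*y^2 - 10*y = (y + 2)*(y^3 - 4*y^2 - 5*y) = (y - 5)*(y + 2)*(y^2 + y) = (y - 5)*(y + 1)*(y + 2)*(y)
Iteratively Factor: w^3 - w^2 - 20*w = (w)*(w^2 - w - 20) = w*(w - 5)*(w + 4)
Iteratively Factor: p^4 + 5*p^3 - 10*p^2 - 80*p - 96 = (p + 3)*(p^3 + 2*p^2 - 16*p - 32) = (p + 3)*(p + 4)*(p^2 - 2*p - 8) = (p - 4)*(p + 3)*(p + 4)*(p + 2)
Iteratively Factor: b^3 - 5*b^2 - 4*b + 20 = (b + 2)*(b^2 - 7*b + 10) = (b - 5)*(b + 2)*(b - 2)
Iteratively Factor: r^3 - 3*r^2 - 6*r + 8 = (r - 1)*(r^2 - 2*r - 8) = (r - 4)*(r - 1)*(r + 2)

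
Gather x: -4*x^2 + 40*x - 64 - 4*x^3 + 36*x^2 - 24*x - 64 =-4*x^3 + 32*x^2 + 16*x - 128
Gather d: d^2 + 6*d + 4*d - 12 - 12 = d^2 + 10*d - 24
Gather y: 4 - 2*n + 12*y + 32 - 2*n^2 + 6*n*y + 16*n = -2*n^2 + 14*n + y*(6*n + 12) + 36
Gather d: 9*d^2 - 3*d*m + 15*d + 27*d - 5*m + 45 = 9*d^2 + d*(42 - 3*m) - 5*m + 45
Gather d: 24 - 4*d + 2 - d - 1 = 25 - 5*d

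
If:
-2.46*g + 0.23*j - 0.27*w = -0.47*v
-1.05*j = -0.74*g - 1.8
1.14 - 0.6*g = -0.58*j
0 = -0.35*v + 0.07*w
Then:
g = 11.16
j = 9.58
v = -28.69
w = -143.47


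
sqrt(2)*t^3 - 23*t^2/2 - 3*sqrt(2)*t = t*(t - 6*sqrt(2))*(sqrt(2)*t + 1/2)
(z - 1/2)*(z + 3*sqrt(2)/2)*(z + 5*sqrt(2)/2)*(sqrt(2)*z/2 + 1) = sqrt(2)*z^4/2 - sqrt(2)*z^3/4 + 5*z^3 - 5*z^2/2 + 31*sqrt(2)*z^2/4 - 31*sqrt(2)*z/8 + 15*z/2 - 15/4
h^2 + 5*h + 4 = (h + 1)*(h + 4)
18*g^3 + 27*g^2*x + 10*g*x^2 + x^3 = (g + x)*(3*g + x)*(6*g + x)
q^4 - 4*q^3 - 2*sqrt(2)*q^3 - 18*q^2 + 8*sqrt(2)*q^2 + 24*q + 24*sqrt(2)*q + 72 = (q - 6)*(q + 2)*(q - 3*sqrt(2))*(q + sqrt(2))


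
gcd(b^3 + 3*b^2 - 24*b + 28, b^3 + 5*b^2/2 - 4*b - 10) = b - 2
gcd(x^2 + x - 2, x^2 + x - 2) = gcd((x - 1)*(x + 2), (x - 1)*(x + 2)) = x^2 + x - 2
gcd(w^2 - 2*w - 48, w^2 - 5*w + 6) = 1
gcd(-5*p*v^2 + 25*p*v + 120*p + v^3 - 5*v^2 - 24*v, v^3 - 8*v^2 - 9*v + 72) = v^2 - 5*v - 24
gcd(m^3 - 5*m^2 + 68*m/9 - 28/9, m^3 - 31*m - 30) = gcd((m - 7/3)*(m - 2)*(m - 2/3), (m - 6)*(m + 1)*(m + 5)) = 1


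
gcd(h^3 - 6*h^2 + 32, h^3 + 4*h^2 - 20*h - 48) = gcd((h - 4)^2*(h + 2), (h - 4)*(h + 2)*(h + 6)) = h^2 - 2*h - 8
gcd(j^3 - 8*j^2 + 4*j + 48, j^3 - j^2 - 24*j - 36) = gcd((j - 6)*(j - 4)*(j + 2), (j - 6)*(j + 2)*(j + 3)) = j^2 - 4*j - 12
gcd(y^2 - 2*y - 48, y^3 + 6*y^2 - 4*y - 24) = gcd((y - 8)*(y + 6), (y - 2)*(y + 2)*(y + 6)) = y + 6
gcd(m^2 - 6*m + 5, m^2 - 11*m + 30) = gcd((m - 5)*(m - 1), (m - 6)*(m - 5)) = m - 5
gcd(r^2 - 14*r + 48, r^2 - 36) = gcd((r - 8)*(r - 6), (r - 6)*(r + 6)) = r - 6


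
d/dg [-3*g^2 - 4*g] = -6*g - 4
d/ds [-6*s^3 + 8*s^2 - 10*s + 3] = -18*s^2 + 16*s - 10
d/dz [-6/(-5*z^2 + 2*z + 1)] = 12*(1 - 5*z)/(-5*z^2 + 2*z + 1)^2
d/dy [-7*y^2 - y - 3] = -14*y - 1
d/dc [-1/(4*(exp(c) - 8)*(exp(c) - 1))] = (2*exp(c) - 9)/(16*(exp(c) - 8)^2*sinh(c/2)^2)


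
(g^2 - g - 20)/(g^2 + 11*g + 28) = (g - 5)/(g + 7)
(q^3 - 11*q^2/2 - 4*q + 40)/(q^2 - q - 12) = (q^2 - 3*q/2 - 10)/(q + 3)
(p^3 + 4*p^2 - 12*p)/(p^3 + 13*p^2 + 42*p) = (p - 2)/(p + 7)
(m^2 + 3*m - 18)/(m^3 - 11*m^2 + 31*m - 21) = (m + 6)/(m^2 - 8*m + 7)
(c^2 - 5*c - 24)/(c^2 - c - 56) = (c + 3)/(c + 7)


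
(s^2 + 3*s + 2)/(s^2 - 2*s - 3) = (s + 2)/(s - 3)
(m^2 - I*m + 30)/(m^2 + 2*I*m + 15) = (m - 6*I)/(m - 3*I)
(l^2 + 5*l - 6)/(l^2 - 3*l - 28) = (-l^2 - 5*l + 6)/(-l^2 + 3*l + 28)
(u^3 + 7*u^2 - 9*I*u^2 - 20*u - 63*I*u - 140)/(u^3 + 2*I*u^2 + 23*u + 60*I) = (u^2 + u*(7 - 4*I) - 28*I)/(u^2 + 7*I*u - 12)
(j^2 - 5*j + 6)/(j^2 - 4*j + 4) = (j - 3)/(j - 2)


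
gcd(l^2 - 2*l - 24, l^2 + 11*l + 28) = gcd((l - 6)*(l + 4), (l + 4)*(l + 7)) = l + 4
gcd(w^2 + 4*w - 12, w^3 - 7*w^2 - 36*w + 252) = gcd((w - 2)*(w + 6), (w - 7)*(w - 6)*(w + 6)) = w + 6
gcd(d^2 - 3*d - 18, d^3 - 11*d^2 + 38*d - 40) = 1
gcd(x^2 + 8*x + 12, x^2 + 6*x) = x + 6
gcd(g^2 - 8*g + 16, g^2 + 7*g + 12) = 1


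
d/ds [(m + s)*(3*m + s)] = 4*m + 2*s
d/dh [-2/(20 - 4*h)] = -1/(2*(h - 5)^2)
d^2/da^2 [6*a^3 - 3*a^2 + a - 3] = 36*a - 6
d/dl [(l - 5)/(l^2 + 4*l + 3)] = (l^2 + 4*l - 2*(l - 5)*(l + 2) + 3)/(l^2 + 4*l + 3)^2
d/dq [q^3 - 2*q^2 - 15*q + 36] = 3*q^2 - 4*q - 15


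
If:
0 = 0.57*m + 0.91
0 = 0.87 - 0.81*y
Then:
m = -1.60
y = 1.07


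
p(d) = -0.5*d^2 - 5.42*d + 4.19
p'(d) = -1.0*d - 5.42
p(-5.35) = 18.88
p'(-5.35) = -0.07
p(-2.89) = 15.68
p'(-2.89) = -2.53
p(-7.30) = 17.11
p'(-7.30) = 1.88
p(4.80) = -33.35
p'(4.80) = -10.22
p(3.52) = -21.08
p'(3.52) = -8.94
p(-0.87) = 8.53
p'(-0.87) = -4.55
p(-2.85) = 15.58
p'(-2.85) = -2.57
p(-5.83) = 18.79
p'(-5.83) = 0.41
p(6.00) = -46.33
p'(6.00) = -11.42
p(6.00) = -46.33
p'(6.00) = -11.42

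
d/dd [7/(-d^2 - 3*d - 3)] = 7*(2*d + 3)/(d^2 + 3*d + 3)^2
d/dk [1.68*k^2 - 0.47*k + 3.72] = 3.36*k - 0.47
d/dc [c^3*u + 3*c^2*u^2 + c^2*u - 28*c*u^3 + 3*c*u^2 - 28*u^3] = u*(3*c^2 + 6*c*u + 2*c - 28*u^2 + 3*u)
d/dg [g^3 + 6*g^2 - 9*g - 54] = 3*g^2 + 12*g - 9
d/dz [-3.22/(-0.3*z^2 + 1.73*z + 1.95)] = (5.5706 - 1.932*z)/(-0.3*z^2 + 1.73*z + 1.95)^2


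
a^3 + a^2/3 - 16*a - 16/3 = (a - 4)*(a + 1/3)*(a + 4)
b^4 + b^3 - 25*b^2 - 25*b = b*(b - 5)*(b + 1)*(b + 5)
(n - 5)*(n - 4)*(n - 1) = n^3 - 10*n^2 + 29*n - 20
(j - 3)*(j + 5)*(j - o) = j^3 - j^2*o + 2*j^2 - 2*j*o - 15*j + 15*o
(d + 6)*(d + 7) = d^2 + 13*d + 42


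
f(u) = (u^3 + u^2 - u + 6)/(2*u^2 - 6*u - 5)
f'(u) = (6 - 4*u)*(u^3 + u^2 - u + 6)/(2*u^2 - 6*u - 5)^2 + (3*u^2 + 2*u - 1)/(2*u^2 - 6*u - 5)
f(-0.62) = -13.24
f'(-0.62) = 221.68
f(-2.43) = -0.00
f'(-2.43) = 0.55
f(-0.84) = 4.79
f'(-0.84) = 30.51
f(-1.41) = 0.89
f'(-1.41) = 1.68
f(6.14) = 8.02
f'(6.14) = -0.73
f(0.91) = -0.76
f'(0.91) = -0.17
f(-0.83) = 5.12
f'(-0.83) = 34.68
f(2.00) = -1.78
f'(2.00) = -2.06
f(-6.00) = -1.63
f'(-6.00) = 0.45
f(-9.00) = -3.00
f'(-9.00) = 0.46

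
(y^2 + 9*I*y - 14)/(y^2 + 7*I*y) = (y + 2*I)/y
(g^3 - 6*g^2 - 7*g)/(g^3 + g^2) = (g - 7)/g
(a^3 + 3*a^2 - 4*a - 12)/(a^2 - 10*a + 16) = (a^2 + 5*a + 6)/(a - 8)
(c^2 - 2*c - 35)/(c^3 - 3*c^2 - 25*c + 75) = (c - 7)/(c^2 - 8*c + 15)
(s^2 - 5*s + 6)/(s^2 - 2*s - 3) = (s - 2)/(s + 1)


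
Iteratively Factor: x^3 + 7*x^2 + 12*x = (x)*(x^2 + 7*x + 12) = x*(x + 4)*(x + 3)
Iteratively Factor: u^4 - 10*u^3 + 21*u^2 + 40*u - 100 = (u - 5)*(u^3 - 5*u^2 - 4*u + 20) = (u - 5)*(u - 2)*(u^2 - 3*u - 10) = (u - 5)*(u - 2)*(u + 2)*(u - 5)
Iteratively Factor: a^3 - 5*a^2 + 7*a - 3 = (a - 1)*(a^2 - 4*a + 3) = (a - 3)*(a - 1)*(a - 1)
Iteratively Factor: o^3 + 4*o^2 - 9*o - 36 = (o + 4)*(o^2 - 9) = (o - 3)*(o + 4)*(o + 3)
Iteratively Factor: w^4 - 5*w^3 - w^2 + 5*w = (w + 1)*(w^3 - 6*w^2 + 5*w) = (w - 5)*(w + 1)*(w^2 - w) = (w - 5)*(w - 1)*(w + 1)*(w)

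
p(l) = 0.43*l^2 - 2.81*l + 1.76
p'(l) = 0.86*l - 2.81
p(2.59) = -2.63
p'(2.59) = -0.58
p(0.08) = 1.54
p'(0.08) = -2.74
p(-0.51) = 3.30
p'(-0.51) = -3.25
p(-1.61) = 7.40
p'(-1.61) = -4.19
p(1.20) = -0.99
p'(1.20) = -1.78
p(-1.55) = 7.15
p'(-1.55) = -4.14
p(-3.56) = 17.21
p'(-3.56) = -5.87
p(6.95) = 3.00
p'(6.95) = 3.17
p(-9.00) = 61.88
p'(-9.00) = -10.55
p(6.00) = 0.38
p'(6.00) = 2.35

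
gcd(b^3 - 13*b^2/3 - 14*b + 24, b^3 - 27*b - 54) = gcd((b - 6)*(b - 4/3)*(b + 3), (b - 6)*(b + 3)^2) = b^2 - 3*b - 18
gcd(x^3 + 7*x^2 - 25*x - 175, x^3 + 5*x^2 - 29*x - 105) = x^2 + 2*x - 35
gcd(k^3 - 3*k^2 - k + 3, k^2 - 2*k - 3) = k^2 - 2*k - 3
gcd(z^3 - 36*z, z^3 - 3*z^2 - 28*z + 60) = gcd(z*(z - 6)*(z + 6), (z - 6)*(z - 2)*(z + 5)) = z - 6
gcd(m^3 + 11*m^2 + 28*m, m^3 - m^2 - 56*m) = m^2 + 7*m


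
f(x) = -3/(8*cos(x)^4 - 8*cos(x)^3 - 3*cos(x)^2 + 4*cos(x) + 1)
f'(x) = -3*(32*sin(x)*cos(x)^3 - 24*sin(x)*cos(x)^2 - 6*sin(x)*cos(x) + 4*sin(x))/(8*cos(x)^4 - 8*cos(x)^3 - 3*cos(x)^2 + 4*cos(x) + 1)^2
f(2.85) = -0.37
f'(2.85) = 0.52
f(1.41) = -1.95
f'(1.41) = -3.21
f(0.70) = -2.05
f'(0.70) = 0.28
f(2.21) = -11.64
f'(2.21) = 281.06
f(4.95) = -1.77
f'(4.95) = 1.70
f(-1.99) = 8.19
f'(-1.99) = 6.30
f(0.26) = -1.65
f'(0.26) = -1.09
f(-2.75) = -0.44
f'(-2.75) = -0.87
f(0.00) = -1.50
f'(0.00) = 0.00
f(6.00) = -1.67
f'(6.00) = 1.16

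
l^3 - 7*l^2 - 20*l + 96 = (l - 8)*(l - 3)*(l + 4)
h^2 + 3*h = h*(h + 3)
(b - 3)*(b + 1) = b^2 - 2*b - 3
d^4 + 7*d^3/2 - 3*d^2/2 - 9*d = d*(d - 3/2)*(d + 2)*(d + 3)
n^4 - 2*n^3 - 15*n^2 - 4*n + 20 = (n - 5)*(n - 1)*(n + 2)^2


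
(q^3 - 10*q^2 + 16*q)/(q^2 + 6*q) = (q^2 - 10*q + 16)/(q + 6)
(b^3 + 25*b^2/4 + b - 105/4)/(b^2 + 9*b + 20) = (4*b^2 + 5*b - 21)/(4*(b + 4))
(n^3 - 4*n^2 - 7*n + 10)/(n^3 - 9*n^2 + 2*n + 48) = (n^2 - 6*n + 5)/(n^2 - 11*n + 24)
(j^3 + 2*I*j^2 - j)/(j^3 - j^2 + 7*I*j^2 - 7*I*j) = (j^2 + 2*I*j - 1)/(j^2 - j + 7*I*j - 7*I)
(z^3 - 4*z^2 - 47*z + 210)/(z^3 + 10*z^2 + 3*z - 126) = (z^2 - 11*z + 30)/(z^2 + 3*z - 18)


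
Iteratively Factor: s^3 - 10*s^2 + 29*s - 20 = (s - 4)*(s^2 - 6*s + 5) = (s - 4)*(s - 1)*(s - 5)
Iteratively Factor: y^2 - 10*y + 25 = (y - 5)*(y - 5)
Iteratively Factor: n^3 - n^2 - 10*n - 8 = (n + 2)*(n^2 - 3*n - 4) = (n - 4)*(n + 2)*(n + 1)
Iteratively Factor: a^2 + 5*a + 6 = (a + 3)*(a + 2)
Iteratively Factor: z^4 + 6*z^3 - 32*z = (z + 4)*(z^3 + 2*z^2 - 8*z) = (z - 2)*(z + 4)*(z^2 + 4*z) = z*(z - 2)*(z + 4)*(z + 4)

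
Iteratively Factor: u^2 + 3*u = (u + 3)*(u)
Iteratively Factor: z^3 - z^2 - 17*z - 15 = (z + 3)*(z^2 - 4*z - 5) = (z - 5)*(z + 3)*(z + 1)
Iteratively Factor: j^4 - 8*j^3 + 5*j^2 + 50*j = (j - 5)*(j^3 - 3*j^2 - 10*j) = (j - 5)*(j + 2)*(j^2 - 5*j) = j*(j - 5)*(j + 2)*(j - 5)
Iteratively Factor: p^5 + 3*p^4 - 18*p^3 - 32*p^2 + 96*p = (p)*(p^4 + 3*p^3 - 18*p^2 - 32*p + 96) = p*(p + 4)*(p^3 - p^2 - 14*p + 24) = p*(p + 4)^2*(p^2 - 5*p + 6) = p*(p - 2)*(p + 4)^2*(p - 3)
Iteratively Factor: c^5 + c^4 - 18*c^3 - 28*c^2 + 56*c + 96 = (c - 2)*(c^4 + 3*c^3 - 12*c^2 - 52*c - 48) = (c - 4)*(c - 2)*(c^3 + 7*c^2 + 16*c + 12) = (c - 4)*(c - 2)*(c + 2)*(c^2 + 5*c + 6) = (c - 4)*(c - 2)*(c + 2)^2*(c + 3)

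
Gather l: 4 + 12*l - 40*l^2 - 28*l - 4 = -40*l^2 - 16*l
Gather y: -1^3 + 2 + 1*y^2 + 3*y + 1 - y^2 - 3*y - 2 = 0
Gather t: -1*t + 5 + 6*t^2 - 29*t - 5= 6*t^2 - 30*t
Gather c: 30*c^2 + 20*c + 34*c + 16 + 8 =30*c^2 + 54*c + 24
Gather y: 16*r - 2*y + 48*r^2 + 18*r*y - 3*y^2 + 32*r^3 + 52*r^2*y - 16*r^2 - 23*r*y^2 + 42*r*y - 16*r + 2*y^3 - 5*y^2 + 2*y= 32*r^3 + 32*r^2 + 2*y^3 + y^2*(-23*r - 8) + y*(52*r^2 + 60*r)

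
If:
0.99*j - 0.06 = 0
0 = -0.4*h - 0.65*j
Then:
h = -0.10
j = 0.06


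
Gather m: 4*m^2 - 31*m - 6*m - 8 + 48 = 4*m^2 - 37*m + 40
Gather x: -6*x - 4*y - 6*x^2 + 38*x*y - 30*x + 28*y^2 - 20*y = -6*x^2 + x*(38*y - 36) + 28*y^2 - 24*y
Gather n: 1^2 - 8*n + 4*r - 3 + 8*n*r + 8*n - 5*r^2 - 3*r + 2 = 8*n*r - 5*r^2 + r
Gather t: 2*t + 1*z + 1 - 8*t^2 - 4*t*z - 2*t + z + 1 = -8*t^2 - 4*t*z + 2*z + 2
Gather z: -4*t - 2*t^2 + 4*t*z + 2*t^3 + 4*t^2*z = 2*t^3 - 2*t^2 - 4*t + z*(4*t^2 + 4*t)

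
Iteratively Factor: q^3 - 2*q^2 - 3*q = (q)*(q^2 - 2*q - 3) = q*(q + 1)*(q - 3)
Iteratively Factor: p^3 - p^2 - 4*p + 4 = (p + 2)*(p^2 - 3*p + 2) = (p - 1)*(p + 2)*(p - 2)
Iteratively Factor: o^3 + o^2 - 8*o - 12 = (o + 2)*(o^2 - o - 6) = (o - 3)*(o + 2)*(o + 2)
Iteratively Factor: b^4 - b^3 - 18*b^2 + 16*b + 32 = (b - 4)*(b^3 + 3*b^2 - 6*b - 8) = (b - 4)*(b - 2)*(b^2 + 5*b + 4) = (b - 4)*(b - 2)*(b + 1)*(b + 4)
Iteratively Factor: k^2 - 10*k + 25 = (k - 5)*(k - 5)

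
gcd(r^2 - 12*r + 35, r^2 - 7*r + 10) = r - 5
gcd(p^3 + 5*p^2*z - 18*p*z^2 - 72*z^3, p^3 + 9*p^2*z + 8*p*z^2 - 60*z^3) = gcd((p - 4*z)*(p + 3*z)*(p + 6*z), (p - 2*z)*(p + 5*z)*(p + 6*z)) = p + 6*z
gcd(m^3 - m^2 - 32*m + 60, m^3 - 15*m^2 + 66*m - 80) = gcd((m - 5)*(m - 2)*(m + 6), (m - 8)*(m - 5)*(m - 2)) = m^2 - 7*m + 10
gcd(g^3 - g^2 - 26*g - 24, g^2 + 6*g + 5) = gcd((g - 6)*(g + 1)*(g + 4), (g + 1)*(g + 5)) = g + 1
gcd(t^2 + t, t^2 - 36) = 1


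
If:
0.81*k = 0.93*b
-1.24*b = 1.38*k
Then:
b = 0.00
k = 0.00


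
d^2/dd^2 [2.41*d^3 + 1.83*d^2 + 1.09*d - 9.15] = 14.46*d + 3.66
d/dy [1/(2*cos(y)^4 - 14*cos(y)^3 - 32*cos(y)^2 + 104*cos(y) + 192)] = (-4*sin(y)^2 - 29*cos(y) + 30)*sin(y)/(2*(cos(y) - 8)^2*(cos(y) - 3)^2*(cos(y) + 2)^3)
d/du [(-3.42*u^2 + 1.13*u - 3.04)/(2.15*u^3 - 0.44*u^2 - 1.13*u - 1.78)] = (7.353*u^4 - 4.859*u^3 + 23.9698*u^2 + 9.5*u - 5.4466)/(4.6225*u^6 - 1.892*u^5 - 4.6654*u^4 - 6.6596*u^3 + 2.8433*u^2 + 4.0228*u + 3.1684)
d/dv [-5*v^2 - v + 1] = -10*v - 1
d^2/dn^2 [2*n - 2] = 0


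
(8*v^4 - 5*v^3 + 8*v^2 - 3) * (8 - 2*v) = -16*v^5 + 74*v^4 - 56*v^3 + 64*v^2 + 6*v - 24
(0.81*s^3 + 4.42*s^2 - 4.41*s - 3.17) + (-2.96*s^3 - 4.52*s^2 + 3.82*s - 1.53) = -2.15*s^3 - 0.0999999999999996*s^2 - 0.59*s - 4.7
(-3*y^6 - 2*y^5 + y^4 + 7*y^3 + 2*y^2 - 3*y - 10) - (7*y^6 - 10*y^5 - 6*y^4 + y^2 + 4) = -10*y^6 + 8*y^5 + 7*y^4 + 7*y^3 + y^2 - 3*y - 14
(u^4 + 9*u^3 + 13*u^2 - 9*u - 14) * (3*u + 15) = 3*u^5 + 42*u^4 + 174*u^3 + 168*u^2 - 177*u - 210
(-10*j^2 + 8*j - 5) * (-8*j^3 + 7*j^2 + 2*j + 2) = 80*j^5 - 134*j^4 + 76*j^3 - 39*j^2 + 6*j - 10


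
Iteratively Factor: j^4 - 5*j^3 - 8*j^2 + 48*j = (j)*(j^3 - 5*j^2 - 8*j + 48) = j*(j + 3)*(j^2 - 8*j + 16) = j*(j - 4)*(j + 3)*(j - 4)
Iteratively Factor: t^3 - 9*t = (t)*(t^2 - 9) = t*(t - 3)*(t + 3)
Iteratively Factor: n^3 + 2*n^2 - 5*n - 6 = (n + 1)*(n^2 + n - 6) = (n + 1)*(n + 3)*(n - 2)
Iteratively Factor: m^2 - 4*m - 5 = (m - 5)*(m + 1)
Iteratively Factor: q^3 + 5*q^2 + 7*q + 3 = (q + 1)*(q^2 + 4*q + 3) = (q + 1)*(q + 3)*(q + 1)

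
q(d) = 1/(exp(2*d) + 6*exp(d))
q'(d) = (-2*exp(2*d) - 6*exp(d))/(exp(2*d) + 6*exp(d))^2 = 2*(-exp(d) - 3)*exp(-d)/(exp(d) + 6)^2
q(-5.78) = 53.93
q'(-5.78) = -53.96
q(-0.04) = 0.15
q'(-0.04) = -0.17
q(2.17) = 0.01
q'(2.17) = -0.01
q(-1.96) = 1.16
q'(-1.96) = -1.18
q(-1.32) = 0.60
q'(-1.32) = -0.62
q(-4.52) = 15.28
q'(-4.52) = -15.31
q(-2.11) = 1.35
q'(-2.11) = -1.37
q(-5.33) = 34.38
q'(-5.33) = -34.41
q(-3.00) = 3.32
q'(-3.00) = -3.35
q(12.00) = 0.00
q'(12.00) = 0.00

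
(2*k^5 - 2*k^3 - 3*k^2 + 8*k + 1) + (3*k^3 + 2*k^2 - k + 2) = 2*k^5 + k^3 - k^2 + 7*k + 3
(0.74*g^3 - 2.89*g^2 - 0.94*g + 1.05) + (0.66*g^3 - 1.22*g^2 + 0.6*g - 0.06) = 1.4*g^3 - 4.11*g^2 - 0.34*g + 0.99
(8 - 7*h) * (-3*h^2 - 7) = 21*h^3 - 24*h^2 + 49*h - 56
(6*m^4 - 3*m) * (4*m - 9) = 24*m^5 - 54*m^4 - 12*m^2 + 27*m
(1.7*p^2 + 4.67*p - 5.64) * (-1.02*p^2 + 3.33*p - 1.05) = -1.734*p^4 + 0.8976*p^3 + 19.5189*p^2 - 23.6847*p + 5.922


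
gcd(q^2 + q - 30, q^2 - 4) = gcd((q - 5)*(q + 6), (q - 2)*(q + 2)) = 1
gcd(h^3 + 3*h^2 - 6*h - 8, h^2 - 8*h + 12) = h - 2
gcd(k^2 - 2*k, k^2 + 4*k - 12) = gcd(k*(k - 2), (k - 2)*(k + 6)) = k - 2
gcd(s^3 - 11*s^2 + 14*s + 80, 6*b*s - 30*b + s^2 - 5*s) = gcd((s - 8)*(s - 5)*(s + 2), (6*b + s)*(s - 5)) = s - 5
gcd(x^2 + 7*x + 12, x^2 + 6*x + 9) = x + 3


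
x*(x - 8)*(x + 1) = x^3 - 7*x^2 - 8*x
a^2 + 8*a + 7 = (a + 1)*(a + 7)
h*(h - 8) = h^2 - 8*h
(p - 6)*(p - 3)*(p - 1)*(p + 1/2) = p^4 - 19*p^3/2 + 22*p^2 - 9*p/2 - 9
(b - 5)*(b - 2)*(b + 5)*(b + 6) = b^4 + 4*b^3 - 37*b^2 - 100*b + 300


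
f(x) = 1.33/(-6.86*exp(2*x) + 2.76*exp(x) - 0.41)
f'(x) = 1.33*(13.72*exp(2*x) - 2.76*exp(x))/(-6.86*exp(2*x) + 2.76*exp(x) - 0.41)^2 = (18.2476*exp(x) - 3.6708)*exp(x)/(6.86*exp(2*x) - 2.76*exp(x) + 0.41)^2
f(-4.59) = -3.48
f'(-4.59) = -0.24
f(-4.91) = -3.41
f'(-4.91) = -0.17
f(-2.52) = -5.72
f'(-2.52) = -3.28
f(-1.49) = -9.75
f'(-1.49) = 5.35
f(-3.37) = -4.12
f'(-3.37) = -1.00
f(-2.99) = -4.61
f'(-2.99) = -1.66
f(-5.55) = -3.33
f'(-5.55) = -0.09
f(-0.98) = -3.91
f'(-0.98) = 10.29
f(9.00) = 0.00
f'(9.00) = 0.00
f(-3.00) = -4.59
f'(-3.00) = -1.64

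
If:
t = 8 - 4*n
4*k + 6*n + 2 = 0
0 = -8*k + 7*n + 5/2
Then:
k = 1/76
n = -13/38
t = 178/19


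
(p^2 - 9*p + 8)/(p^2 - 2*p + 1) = (p - 8)/(p - 1)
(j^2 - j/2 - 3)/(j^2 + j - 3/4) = 2*(j - 2)/(2*j - 1)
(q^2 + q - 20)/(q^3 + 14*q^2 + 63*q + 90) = (q - 4)/(q^2 + 9*q + 18)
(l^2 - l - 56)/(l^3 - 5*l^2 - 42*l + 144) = (l + 7)/(l^2 + 3*l - 18)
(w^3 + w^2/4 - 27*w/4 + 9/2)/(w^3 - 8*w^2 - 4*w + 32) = (4*w^2 + 9*w - 9)/(4*(w^2 - 6*w - 16))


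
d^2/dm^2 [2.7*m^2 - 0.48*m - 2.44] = 5.40000000000000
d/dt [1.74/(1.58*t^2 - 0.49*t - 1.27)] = (0.8526 - 5.4984*t)/(-1.58*t^2 + 0.49*t + 1.27)^2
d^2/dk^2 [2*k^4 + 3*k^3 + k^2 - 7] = 24*k^2 + 18*k + 2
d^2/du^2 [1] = 0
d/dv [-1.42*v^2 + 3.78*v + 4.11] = 3.78 - 2.84*v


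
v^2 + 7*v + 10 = (v + 2)*(v + 5)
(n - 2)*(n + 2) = n^2 - 4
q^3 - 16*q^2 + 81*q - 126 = (q - 7)*(q - 6)*(q - 3)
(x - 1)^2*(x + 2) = x^3 - 3*x + 2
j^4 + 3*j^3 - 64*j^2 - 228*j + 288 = (j - 8)*(j - 1)*(j + 6)^2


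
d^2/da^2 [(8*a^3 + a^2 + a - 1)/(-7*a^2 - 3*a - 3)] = 4*(34*a^3 - 3*a^2 - 45*a - 6)/(343*a^6 + 441*a^5 + 630*a^4 + 405*a^3 + 270*a^2 + 81*a + 27)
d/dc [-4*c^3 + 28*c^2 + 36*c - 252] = -12*c^2 + 56*c + 36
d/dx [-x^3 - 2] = -3*x^2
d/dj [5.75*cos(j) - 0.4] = -5.75*sin(j)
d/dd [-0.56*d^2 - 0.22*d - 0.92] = -1.12*d - 0.22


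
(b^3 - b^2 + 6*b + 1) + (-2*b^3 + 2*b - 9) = -b^3 - b^2 + 8*b - 8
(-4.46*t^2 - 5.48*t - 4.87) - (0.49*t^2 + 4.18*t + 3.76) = -4.95*t^2 - 9.66*t - 8.63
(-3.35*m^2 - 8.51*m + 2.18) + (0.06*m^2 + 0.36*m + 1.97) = -3.29*m^2 - 8.15*m + 4.15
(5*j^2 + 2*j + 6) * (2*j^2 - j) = 10*j^4 - j^3 + 10*j^2 - 6*j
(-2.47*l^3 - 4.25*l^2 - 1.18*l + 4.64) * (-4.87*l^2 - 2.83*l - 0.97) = 12.0289*l^5 + 27.6876*l^4 + 20.17*l^3 - 15.1349*l^2 - 11.9866*l - 4.5008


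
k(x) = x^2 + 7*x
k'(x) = 2*x + 7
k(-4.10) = -11.89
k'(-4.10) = -1.20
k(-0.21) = -1.43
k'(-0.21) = 6.58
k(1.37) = 11.47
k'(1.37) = 9.74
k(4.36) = 49.53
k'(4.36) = 15.72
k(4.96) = 59.32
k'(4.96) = 16.92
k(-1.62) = -8.72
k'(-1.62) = 3.76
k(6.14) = 80.68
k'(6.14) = 19.28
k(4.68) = 54.66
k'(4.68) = 16.36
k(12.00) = 228.00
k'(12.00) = 31.00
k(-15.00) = 120.00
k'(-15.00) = -23.00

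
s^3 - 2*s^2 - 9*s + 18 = (s - 3)*(s - 2)*(s + 3)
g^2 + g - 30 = (g - 5)*(g + 6)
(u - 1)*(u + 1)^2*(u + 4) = u^4 + 5*u^3 + 3*u^2 - 5*u - 4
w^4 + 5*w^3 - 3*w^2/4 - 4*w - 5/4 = (w - 1)*(w + 1/2)^2*(w + 5)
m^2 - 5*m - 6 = (m - 6)*(m + 1)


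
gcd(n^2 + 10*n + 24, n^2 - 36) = n + 6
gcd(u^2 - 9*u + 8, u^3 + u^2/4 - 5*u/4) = u - 1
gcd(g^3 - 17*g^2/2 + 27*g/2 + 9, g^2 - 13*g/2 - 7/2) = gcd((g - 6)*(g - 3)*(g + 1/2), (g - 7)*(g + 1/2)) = g + 1/2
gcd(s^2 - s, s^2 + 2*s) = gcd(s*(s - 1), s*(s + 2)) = s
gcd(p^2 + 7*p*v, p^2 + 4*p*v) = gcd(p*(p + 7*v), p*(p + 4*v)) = p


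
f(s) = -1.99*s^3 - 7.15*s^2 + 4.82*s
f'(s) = -5.97*s^2 - 14.3*s + 4.82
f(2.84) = -89.56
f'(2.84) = -83.94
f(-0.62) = -5.26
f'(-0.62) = 11.39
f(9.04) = -2010.88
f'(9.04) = -612.33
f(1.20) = -7.95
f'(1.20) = -20.94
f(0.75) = -1.25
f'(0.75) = -9.26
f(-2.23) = -24.24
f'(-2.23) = 7.02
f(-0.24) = -1.54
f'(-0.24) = 7.91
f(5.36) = -486.02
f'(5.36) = -243.34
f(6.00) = -658.32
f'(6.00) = -295.90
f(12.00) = -4410.48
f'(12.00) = -1026.46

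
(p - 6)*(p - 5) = p^2 - 11*p + 30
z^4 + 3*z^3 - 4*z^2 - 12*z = z*(z - 2)*(z + 2)*(z + 3)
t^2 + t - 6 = (t - 2)*(t + 3)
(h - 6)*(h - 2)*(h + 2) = h^3 - 6*h^2 - 4*h + 24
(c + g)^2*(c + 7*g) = c^3 + 9*c^2*g + 15*c*g^2 + 7*g^3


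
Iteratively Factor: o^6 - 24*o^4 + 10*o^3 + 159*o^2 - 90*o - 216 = (o + 1)*(o^5 - o^4 - 23*o^3 + 33*o^2 + 126*o - 216) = (o + 1)*(o + 4)*(o^4 - 5*o^3 - 3*o^2 + 45*o - 54) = (o - 3)*(o + 1)*(o + 4)*(o^3 - 2*o^2 - 9*o + 18) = (o - 3)*(o - 2)*(o + 1)*(o + 4)*(o^2 - 9) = (o - 3)^2*(o - 2)*(o + 1)*(o + 4)*(o + 3)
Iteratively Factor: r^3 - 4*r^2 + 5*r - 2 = (r - 2)*(r^2 - 2*r + 1) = (r - 2)*(r - 1)*(r - 1)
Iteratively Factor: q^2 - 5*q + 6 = (q - 2)*(q - 3)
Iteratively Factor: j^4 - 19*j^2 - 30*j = (j + 3)*(j^3 - 3*j^2 - 10*j) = (j - 5)*(j + 3)*(j^2 + 2*j) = j*(j - 5)*(j + 3)*(j + 2)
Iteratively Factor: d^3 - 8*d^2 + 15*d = (d)*(d^2 - 8*d + 15) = d*(d - 5)*(d - 3)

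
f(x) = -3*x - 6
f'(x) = -3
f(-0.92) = -3.24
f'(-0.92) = -3.00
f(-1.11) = -2.67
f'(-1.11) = -3.00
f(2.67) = -14.01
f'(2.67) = -3.00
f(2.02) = -12.06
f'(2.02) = -3.00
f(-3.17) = 3.51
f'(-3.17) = -3.00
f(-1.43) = -1.71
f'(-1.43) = -3.00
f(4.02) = -18.06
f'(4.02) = -3.00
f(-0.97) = -3.09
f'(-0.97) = -3.00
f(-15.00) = 39.00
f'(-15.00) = -3.00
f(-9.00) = 21.00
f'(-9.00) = -3.00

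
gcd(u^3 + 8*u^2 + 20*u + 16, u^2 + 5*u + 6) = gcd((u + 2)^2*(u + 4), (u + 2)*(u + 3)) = u + 2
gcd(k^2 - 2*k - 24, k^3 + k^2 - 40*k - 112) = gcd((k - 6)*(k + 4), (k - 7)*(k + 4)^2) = k + 4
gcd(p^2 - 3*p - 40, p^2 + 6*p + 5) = p + 5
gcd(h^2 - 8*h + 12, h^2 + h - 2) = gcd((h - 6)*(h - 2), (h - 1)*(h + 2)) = 1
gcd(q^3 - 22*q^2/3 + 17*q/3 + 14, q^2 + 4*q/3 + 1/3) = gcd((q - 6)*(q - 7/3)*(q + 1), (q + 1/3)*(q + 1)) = q + 1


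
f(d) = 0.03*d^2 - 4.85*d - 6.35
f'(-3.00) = -5.03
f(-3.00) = 8.47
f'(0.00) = -4.85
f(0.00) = -6.35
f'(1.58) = -4.76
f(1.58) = -13.94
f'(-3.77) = -5.08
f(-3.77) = 12.36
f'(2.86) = -4.68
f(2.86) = -19.98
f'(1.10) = -4.78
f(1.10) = -11.65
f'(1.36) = -4.77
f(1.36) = -12.89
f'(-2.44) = -5.00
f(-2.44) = 5.66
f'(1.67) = -4.75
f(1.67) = -14.37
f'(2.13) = -4.72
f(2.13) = -16.54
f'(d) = 0.06*d - 4.85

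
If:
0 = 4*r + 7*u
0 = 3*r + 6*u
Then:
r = 0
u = 0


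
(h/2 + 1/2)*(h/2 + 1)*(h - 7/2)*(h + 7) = h^4/4 + 13*h^3/8 - 3*h^2 - 133*h/8 - 49/4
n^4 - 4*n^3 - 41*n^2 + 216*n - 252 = (n - 6)*(n - 3)*(n - 2)*(n + 7)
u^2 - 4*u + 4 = (u - 2)^2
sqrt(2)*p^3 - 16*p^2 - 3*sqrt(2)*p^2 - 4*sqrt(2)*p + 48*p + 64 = (p - 4)*(p - 8*sqrt(2))*(sqrt(2)*p + sqrt(2))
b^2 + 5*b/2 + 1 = (b + 1/2)*(b + 2)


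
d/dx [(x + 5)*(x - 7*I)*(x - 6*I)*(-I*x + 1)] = -4*I*x^3 + x^2*(-36 - 15*I) + x*(-120 + 58*I) - 42 + 145*I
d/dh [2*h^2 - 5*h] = 4*h - 5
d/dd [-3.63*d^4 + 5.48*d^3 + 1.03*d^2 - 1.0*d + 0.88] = -14.52*d^3 + 16.44*d^2 + 2.06*d - 1.0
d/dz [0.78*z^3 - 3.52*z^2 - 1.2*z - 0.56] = 2.34*z^2 - 7.04*z - 1.2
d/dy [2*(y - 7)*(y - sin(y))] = 2*y + 2*(7 - y)*(cos(y) - 1) - 2*sin(y)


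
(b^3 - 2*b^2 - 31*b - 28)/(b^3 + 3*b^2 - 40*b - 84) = (b^3 - 2*b^2 - 31*b - 28)/(b^3 + 3*b^2 - 40*b - 84)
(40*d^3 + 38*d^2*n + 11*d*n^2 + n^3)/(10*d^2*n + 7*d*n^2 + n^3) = (4*d + n)/n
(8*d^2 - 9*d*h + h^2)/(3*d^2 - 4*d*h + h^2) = (8*d - h)/(3*d - h)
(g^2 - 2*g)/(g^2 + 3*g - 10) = g/(g + 5)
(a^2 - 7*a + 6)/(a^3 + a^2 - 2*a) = (a - 6)/(a*(a + 2))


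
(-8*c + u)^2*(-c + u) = -64*c^3 + 80*c^2*u - 17*c*u^2 + u^3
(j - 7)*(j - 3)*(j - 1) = j^3 - 11*j^2 + 31*j - 21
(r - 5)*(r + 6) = r^2 + r - 30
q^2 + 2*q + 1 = (q + 1)^2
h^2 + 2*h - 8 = (h - 2)*(h + 4)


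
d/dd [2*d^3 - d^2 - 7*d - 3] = 6*d^2 - 2*d - 7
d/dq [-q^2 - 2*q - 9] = -2*q - 2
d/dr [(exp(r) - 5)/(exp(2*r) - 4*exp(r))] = (-exp(2*r) + 10*exp(r) - 20)*exp(-r)/(exp(2*r) - 8*exp(r) + 16)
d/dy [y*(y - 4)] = 2*y - 4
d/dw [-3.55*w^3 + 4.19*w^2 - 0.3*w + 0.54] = -10.65*w^2 + 8.38*w - 0.3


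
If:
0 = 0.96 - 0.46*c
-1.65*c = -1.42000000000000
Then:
No Solution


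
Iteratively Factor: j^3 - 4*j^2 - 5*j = (j + 1)*(j^2 - 5*j) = (j - 5)*(j + 1)*(j)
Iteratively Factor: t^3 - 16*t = (t - 4)*(t^2 + 4*t) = t*(t - 4)*(t + 4)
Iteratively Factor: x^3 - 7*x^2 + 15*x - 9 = (x - 1)*(x^2 - 6*x + 9) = (x - 3)*(x - 1)*(x - 3)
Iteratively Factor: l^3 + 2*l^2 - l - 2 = (l - 1)*(l^2 + 3*l + 2) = (l - 1)*(l + 1)*(l + 2)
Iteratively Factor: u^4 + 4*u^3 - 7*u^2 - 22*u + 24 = (u - 2)*(u^3 + 6*u^2 + 5*u - 12) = (u - 2)*(u + 4)*(u^2 + 2*u - 3) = (u - 2)*(u + 3)*(u + 4)*(u - 1)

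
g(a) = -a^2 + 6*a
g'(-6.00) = 18.00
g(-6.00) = -72.00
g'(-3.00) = 12.00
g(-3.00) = -27.00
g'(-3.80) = 13.60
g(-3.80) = -37.24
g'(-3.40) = 12.80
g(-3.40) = -31.96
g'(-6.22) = 18.44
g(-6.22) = -76.01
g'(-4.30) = 14.60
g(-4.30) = -44.29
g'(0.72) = 4.56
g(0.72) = 3.80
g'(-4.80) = 15.60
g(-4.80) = -51.84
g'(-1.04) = 8.08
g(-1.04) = -7.32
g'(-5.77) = 17.54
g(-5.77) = -67.91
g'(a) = 6 - 2*a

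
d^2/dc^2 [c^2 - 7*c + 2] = 2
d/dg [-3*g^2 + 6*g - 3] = 6 - 6*g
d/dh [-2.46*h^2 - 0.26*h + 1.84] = -4.92*h - 0.26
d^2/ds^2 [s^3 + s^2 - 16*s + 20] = 6*s + 2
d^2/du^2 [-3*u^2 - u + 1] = -6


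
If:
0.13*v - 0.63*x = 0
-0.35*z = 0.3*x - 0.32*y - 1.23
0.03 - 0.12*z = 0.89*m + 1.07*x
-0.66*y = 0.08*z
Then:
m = 1.42323232323232*z - 4.89550561797753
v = 19.8692307692308 - 6.28041958041958*z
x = 4.1 - 1.2959595959596*z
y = -0.121212121212121*z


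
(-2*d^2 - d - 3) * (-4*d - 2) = 8*d^3 + 8*d^2 + 14*d + 6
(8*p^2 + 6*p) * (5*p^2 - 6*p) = 40*p^4 - 18*p^3 - 36*p^2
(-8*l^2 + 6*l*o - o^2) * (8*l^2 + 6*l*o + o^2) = -64*l^4 + 20*l^2*o^2 - o^4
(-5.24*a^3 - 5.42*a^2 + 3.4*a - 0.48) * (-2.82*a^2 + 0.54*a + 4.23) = 14.7768*a^5 + 12.4548*a^4 - 34.68*a^3 - 19.737*a^2 + 14.1228*a - 2.0304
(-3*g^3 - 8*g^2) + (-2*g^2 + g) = -3*g^3 - 10*g^2 + g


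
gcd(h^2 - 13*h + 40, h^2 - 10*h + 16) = h - 8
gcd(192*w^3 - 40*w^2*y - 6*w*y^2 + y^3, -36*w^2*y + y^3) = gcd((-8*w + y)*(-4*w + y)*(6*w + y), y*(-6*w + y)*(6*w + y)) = 6*w + y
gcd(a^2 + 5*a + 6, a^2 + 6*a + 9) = a + 3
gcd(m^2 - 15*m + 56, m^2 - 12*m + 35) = m - 7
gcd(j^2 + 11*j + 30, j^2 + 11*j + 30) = j^2 + 11*j + 30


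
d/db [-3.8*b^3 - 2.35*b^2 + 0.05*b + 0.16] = -11.4*b^2 - 4.7*b + 0.05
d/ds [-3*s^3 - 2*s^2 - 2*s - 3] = -9*s^2 - 4*s - 2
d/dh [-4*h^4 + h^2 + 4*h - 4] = -16*h^3 + 2*h + 4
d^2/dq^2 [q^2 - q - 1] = 2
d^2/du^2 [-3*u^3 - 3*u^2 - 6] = -18*u - 6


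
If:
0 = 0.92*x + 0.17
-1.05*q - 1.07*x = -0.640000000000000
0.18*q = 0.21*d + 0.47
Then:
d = -1.55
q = 0.80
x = -0.18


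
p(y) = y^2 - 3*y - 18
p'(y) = 2*y - 3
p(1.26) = -20.19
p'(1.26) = -0.48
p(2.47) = -19.31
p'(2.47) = 1.94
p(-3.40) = 3.76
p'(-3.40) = -9.80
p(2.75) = -18.69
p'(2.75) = 2.50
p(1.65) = -20.23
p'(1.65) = 0.30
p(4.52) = -11.13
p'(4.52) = 6.04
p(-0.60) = -15.84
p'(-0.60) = -4.20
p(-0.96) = -14.20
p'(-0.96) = -4.92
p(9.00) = 36.00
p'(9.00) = 15.00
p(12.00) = 90.00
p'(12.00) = 21.00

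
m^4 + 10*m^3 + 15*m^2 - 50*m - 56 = (m - 2)*(m + 1)*(m + 4)*(m + 7)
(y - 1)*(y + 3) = y^2 + 2*y - 3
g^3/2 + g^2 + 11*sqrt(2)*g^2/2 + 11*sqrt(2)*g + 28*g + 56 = (g/2 + 1)*(g + 4*sqrt(2))*(g + 7*sqrt(2))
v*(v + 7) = v^2 + 7*v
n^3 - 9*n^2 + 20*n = n*(n - 5)*(n - 4)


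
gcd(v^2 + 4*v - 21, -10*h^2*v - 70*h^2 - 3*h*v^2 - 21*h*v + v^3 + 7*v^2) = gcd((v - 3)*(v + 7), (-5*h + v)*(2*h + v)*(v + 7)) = v + 7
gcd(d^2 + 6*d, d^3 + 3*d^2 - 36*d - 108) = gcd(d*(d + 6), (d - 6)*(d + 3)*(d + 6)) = d + 6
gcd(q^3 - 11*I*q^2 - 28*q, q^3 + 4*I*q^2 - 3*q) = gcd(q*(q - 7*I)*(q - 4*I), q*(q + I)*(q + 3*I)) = q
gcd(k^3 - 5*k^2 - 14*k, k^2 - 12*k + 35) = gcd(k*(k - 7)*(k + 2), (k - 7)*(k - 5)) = k - 7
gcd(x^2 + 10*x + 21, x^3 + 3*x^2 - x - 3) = x + 3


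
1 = 1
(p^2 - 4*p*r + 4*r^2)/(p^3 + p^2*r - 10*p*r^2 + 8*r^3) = (p - 2*r)/(p^2 + 3*p*r - 4*r^2)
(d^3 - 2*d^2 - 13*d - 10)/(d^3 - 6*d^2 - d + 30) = (d + 1)/(d - 3)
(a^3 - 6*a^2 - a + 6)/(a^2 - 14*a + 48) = (a^2 - 1)/(a - 8)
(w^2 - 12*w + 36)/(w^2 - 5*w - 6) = (w - 6)/(w + 1)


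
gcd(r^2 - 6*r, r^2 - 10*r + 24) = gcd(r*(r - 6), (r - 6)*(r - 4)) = r - 6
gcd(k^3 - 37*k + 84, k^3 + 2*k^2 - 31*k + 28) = k^2 + 3*k - 28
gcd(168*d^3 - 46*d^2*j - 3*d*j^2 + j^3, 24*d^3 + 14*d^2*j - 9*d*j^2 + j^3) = 24*d^2 - 10*d*j + j^2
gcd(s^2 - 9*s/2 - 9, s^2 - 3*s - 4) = 1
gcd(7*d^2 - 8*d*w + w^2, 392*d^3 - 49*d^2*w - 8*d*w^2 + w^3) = -7*d + w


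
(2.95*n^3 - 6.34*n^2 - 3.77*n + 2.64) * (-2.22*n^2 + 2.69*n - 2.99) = -6.549*n^5 + 22.0103*n^4 - 17.5057*n^3 + 2.9545*n^2 + 18.3739*n - 7.8936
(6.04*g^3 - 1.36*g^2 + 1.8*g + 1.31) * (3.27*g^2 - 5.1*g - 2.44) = 19.7508*g^5 - 35.2512*g^4 - 1.9156*g^3 - 1.5779*g^2 - 11.073*g - 3.1964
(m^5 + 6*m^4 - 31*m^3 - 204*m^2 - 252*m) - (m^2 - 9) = m^5 + 6*m^4 - 31*m^3 - 205*m^2 - 252*m + 9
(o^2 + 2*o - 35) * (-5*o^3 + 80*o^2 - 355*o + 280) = -5*o^5 + 70*o^4 - 20*o^3 - 3230*o^2 + 12985*o - 9800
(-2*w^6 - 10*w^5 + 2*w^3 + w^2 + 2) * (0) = 0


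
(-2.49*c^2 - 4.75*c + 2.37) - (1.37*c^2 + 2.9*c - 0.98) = -3.86*c^2 - 7.65*c + 3.35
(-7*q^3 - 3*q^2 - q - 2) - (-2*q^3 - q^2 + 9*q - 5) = -5*q^3 - 2*q^2 - 10*q + 3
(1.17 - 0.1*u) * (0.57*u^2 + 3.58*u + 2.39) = -0.057*u^3 + 0.3089*u^2 + 3.9496*u + 2.7963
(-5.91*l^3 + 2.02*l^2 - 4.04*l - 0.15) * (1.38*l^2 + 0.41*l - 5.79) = -8.1558*l^5 + 0.3645*l^4 + 29.4719*l^3 - 13.5592*l^2 + 23.3301*l + 0.8685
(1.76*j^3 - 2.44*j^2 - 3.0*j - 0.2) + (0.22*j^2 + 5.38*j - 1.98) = 1.76*j^3 - 2.22*j^2 + 2.38*j - 2.18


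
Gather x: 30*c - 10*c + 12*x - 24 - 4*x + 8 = 20*c + 8*x - 16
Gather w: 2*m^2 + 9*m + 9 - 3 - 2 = 2*m^2 + 9*m + 4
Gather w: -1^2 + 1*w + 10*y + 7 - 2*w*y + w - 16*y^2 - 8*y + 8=w*(2 - 2*y) - 16*y^2 + 2*y + 14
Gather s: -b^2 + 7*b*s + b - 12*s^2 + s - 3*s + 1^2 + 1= -b^2 + b - 12*s^2 + s*(7*b - 2) + 2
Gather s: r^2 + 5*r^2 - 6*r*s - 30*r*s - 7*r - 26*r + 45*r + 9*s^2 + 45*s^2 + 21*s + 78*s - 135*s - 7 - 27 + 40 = 6*r^2 + 12*r + 54*s^2 + s*(-36*r - 36) + 6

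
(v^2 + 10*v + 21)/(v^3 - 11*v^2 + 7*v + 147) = (v + 7)/(v^2 - 14*v + 49)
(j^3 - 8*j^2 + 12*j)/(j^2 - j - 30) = j*(j - 2)/(j + 5)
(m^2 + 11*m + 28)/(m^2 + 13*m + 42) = (m + 4)/(m + 6)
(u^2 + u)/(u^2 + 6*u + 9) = u*(u + 1)/(u^2 + 6*u + 9)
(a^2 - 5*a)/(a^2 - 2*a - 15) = a/(a + 3)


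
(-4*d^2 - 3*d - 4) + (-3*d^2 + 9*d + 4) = -7*d^2 + 6*d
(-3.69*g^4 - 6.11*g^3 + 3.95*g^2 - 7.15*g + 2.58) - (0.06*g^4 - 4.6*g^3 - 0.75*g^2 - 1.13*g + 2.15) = -3.75*g^4 - 1.51*g^3 + 4.7*g^2 - 6.02*g + 0.43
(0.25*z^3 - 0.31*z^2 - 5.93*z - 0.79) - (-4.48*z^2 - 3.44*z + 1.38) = 0.25*z^3 + 4.17*z^2 - 2.49*z - 2.17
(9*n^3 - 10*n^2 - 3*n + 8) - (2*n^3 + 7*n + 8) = 7*n^3 - 10*n^2 - 10*n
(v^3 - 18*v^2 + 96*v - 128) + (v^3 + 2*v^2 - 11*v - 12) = 2*v^3 - 16*v^2 + 85*v - 140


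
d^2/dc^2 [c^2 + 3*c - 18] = 2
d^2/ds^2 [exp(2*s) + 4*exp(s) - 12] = 4*(exp(s) + 1)*exp(s)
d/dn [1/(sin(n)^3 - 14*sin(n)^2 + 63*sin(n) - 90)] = (-3*sin(n)^2 + 28*sin(n) - 63)*cos(n)/(sin(n)^3 - 14*sin(n)^2 + 63*sin(n) - 90)^2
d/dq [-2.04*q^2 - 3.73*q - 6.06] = -4.08*q - 3.73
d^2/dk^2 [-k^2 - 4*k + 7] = -2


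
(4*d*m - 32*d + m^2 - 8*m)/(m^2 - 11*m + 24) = (4*d + m)/(m - 3)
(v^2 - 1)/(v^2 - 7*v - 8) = (v - 1)/(v - 8)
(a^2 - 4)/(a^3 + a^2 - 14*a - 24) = (a - 2)/(a^2 - a - 12)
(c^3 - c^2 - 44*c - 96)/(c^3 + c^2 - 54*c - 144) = (c + 4)/(c + 6)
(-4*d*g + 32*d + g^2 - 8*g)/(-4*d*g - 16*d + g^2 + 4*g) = (g - 8)/(g + 4)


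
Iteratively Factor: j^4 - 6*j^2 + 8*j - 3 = (j - 1)*(j^3 + j^2 - 5*j + 3) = (j - 1)^2*(j^2 + 2*j - 3) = (j - 1)^3*(j + 3)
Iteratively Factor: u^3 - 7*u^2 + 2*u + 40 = (u - 4)*(u^2 - 3*u - 10) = (u - 5)*(u - 4)*(u + 2)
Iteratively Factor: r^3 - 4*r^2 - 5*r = (r)*(r^2 - 4*r - 5) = r*(r - 5)*(r + 1)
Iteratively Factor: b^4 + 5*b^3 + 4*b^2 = (b + 1)*(b^3 + 4*b^2) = (b + 1)*(b + 4)*(b^2) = b*(b + 1)*(b + 4)*(b)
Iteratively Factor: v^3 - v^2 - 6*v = (v - 3)*(v^2 + 2*v) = v*(v - 3)*(v + 2)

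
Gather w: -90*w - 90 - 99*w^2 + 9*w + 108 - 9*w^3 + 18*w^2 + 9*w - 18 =-9*w^3 - 81*w^2 - 72*w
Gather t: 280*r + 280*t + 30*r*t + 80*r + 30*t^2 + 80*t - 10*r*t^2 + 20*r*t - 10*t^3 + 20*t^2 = 360*r - 10*t^3 + t^2*(50 - 10*r) + t*(50*r + 360)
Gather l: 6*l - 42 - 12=6*l - 54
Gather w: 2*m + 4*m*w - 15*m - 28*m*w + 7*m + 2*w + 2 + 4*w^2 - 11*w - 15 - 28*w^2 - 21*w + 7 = -6*m - 24*w^2 + w*(-24*m - 30) - 6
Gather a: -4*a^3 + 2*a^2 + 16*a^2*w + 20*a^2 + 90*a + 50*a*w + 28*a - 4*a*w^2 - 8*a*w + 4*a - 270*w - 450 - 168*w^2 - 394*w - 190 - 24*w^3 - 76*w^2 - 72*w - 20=-4*a^3 + a^2*(16*w + 22) + a*(-4*w^2 + 42*w + 122) - 24*w^3 - 244*w^2 - 736*w - 660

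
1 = 1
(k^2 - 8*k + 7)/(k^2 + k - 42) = (k^2 - 8*k + 7)/(k^2 + k - 42)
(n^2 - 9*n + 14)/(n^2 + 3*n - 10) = (n - 7)/(n + 5)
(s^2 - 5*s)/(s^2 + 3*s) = (s - 5)/(s + 3)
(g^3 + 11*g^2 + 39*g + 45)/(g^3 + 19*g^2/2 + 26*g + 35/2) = 2*(g^2 + 6*g + 9)/(2*g^2 + 9*g + 7)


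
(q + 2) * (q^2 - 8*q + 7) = q^3 - 6*q^2 - 9*q + 14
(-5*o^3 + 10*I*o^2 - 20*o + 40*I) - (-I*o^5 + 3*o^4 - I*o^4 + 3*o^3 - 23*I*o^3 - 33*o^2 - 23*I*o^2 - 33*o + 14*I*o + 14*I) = I*o^5 - 3*o^4 + I*o^4 - 8*o^3 + 23*I*o^3 + 33*o^2 + 33*I*o^2 + 13*o - 14*I*o + 26*I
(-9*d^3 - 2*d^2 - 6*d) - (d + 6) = -9*d^3 - 2*d^2 - 7*d - 6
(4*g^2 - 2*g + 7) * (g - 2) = 4*g^3 - 10*g^2 + 11*g - 14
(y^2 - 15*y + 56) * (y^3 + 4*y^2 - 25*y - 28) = y^5 - 11*y^4 - 29*y^3 + 571*y^2 - 980*y - 1568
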